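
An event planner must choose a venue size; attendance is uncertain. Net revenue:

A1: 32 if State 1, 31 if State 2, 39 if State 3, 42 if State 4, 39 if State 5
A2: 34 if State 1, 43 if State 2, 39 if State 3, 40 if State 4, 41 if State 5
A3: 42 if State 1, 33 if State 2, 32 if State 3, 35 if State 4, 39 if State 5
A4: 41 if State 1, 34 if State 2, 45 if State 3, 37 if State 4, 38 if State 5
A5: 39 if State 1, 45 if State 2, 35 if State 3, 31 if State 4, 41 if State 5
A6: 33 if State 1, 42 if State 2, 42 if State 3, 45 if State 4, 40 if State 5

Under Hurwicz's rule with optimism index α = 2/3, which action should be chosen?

A1: 2/3·42 + 1/3·31 = 115/3
A2: 2/3·43 + 1/3·34 = 40
A3: 2/3·42 + 1/3·32 = 116/3
A4: 2/3·45 + 1/3·34 = 124/3
A5: 2/3·45 + 1/3·31 = 121/3
A6: 2/3·45 + 1/3·33 = 41
Highest Hurwicz score = 124/3 → A4.

A4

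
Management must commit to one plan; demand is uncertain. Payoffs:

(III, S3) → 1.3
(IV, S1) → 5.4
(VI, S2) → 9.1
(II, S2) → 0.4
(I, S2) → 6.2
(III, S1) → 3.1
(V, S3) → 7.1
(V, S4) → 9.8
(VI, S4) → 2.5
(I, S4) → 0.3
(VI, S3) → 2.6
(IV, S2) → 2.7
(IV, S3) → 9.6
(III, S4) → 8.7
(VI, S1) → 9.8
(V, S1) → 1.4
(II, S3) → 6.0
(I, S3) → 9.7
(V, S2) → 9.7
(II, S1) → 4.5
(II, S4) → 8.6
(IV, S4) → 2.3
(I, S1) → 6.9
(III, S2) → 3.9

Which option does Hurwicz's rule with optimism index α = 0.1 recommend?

VI

I: 0.1·9.7 + 0.9·0.3 = 1.24
II: 0.1·8.6 + 0.9·0.4 = 1.22
III: 0.1·8.7 + 0.9·1.3 = 2.04
IV: 0.1·9.6 + 0.9·2.3 = 3.03
V: 0.1·9.8 + 0.9·1.4 = 2.24
VI: 0.1·9.8 + 0.9·2.5 = 3.23
Highest Hurwicz score = 3.23 → VI.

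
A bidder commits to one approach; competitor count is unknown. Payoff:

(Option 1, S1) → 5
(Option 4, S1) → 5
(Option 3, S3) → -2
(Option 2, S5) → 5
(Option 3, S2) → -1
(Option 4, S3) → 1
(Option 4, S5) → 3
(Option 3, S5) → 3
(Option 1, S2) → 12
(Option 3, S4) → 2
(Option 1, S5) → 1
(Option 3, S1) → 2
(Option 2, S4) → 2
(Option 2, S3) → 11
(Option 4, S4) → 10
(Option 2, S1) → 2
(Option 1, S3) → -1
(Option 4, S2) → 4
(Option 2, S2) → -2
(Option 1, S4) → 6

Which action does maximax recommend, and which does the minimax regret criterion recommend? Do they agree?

Row maxima: Option 1=12, Option 2=11, Option 3=3, Option 4=10
Best best-case = 12 → Option 1.
Column bests: S1=5, S2=12, S3=11, S4=10, S5=5.
Option 1 regrets: 0, 0, 12, 4, 4 → max 12
Option 2 regrets: 3, 14, 0, 8, 0 → max 14
Option 3 regrets: 3, 13, 13, 8, 2 → max 13
Option 4 regrets: 0, 8, 10, 0, 2 → max 10
Smallest max regret = 10 → Option 4.

maximax → Option 1; minimax regret → Option 4 (disagree)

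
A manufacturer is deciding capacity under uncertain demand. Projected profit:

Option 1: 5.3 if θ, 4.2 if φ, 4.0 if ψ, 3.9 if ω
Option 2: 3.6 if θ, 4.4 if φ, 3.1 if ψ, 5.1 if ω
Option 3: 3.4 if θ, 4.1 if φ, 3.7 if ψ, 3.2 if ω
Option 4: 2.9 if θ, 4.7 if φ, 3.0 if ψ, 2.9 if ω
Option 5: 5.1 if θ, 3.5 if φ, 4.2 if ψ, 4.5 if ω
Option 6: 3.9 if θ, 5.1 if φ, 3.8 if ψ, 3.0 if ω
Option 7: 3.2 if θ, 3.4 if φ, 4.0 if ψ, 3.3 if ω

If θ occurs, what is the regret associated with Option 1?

0.0

Best payoff under θ is 5.3.
Regret = 5.3 − 5.3 = 0.0.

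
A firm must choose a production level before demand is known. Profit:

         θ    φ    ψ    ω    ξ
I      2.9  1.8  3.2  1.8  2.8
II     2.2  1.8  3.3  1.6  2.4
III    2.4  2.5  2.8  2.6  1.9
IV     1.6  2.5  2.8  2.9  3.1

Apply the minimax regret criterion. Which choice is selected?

Column bests: θ=2.9, φ=2.5, ψ=3.3, ω=2.9, ξ=3.1.
I regrets: 0.0, 0.7, 0.1, 1.1, 0.3 → max 1.1
II regrets: 0.7, 0.7, 0.0, 1.3, 0.7 → max 1.3
III regrets: 0.5, 0.0, 0.5, 0.3, 1.2 → max 1.2
IV regrets: 1.3, 0.0, 0.5, 0.0, 0.0 → max 1.3
Smallest max regret = 1.1 → I.

I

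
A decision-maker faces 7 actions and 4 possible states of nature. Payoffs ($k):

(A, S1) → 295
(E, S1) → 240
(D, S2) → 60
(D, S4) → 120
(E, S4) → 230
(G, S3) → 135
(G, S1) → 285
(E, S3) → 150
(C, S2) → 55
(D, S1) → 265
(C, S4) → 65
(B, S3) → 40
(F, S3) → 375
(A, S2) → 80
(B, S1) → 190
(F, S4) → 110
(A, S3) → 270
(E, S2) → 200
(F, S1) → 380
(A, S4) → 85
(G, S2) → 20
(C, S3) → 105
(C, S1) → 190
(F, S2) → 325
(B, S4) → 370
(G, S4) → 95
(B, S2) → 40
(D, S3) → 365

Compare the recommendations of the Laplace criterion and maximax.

Row averages: A=182.5, B=160, C=103.75, D=202.5, E=205, F=297.5, G=133.75
Highest average = 297.5 → F.
Row maxima: A=295, B=370, C=190, D=365, E=240, F=380, G=285
Best best-case = 380 → F.

laplace → F; maximax → F (agree)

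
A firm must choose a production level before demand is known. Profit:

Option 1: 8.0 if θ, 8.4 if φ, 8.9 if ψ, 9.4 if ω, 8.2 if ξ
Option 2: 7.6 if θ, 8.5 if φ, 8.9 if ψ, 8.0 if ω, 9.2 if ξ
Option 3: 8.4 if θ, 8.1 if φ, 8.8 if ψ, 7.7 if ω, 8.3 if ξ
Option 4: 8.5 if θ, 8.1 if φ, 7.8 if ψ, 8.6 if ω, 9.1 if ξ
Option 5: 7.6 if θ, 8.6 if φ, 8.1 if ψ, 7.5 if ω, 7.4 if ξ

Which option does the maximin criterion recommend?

Option 1

Row minima: Option 1=8.0, Option 2=7.6, Option 3=7.7, Option 4=7.8, Option 5=7.4
Best worst-case = 8.0 → Option 1.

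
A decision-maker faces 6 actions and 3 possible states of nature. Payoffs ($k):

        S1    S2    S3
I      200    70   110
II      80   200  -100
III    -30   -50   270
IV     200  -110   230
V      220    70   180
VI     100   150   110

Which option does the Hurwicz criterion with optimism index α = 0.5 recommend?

I: 0.5·200 + 0.5·70 = 135
II: 0.5·200 + 0.5·(-100) = 50
III: 0.5·270 + 0.5·(-50) = 110
IV: 0.5·230 + 0.5·(-110) = 60
V: 0.5·220 + 0.5·70 = 145
VI: 0.5·150 + 0.5·100 = 125
Highest Hurwicz score = 145 → V.

V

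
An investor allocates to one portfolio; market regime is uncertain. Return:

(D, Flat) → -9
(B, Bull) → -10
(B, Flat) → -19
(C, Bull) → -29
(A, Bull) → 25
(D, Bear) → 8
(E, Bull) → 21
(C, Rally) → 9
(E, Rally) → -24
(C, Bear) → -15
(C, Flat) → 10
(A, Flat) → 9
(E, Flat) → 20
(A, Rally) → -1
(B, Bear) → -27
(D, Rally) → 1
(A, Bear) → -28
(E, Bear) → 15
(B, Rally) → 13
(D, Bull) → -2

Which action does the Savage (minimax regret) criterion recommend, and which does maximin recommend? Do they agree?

Column bests: Bear=15, Flat=20, Bull=25, Rally=13.
A regrets: 43, 11, 0, 14 → max 43
B regrets: 42, 39, 35, 0 → max 42
C regrets: 30, 10, 54, 4 → max 54
D regrets: 7, 29, 27, 12 → max 29
E regrets: 0, 0, 4, 37 → max 37
Smallest max regret = 29 → D.
Row minima: A=-28, B=-27, C=-29, D=-9, E=-24
Best worst-case = -9 → D.

minimax regret → D; maximin → D (agree)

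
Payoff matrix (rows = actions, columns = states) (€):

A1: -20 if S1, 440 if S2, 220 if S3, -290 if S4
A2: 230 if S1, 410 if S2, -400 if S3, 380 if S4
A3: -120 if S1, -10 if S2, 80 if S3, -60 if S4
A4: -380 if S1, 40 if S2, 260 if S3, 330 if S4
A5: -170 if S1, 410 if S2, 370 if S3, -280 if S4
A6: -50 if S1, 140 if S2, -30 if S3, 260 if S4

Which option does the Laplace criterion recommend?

Row averages: A1=87.5, A2=155, A3=-27.5, A4=62.5, A5=82.5, A6=80
Highest average = 155 → A2.

A2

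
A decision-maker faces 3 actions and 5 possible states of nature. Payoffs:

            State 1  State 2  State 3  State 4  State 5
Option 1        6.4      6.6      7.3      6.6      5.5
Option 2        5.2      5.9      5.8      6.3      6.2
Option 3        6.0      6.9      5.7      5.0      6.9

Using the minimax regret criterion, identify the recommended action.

Option 1

Column bests: State 1=6.4, State 2=6.9, State 3=7.3, State 4=6.6, State 5=6.9.
Option 1 regrets: 0.0, 0.3, 0.0, 0.0, 1.4 → max 1.4
Option 2 regrets: 1.2, 1.0, 1.5, 0.3, 0.7 → max 1.5
Option 3 regrets: 0.4, 0.0, 1.6, 1.6, 0.0 → max 1.6
Smallest max regret = 1.4 → Option 1.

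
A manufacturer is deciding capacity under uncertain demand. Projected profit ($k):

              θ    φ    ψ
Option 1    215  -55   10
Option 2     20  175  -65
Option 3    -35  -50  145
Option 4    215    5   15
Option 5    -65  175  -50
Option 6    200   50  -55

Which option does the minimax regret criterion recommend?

Column bests: θ=215, φ=175, ψ=145.
Option 1 regrets: 0, 230, 135 → max 230
Option 2 regrets: 195, 0, 210 → max 210
Option 3 regrets: 250, 225, 0 → max 250
Option 4 regrets: 0, 170, 130 → max 170
Option 5 regrets: 280, 0, 195 → max 280
Option 6 regrets: 15, 125, 200 → max 200
Smallest max regret = 170 → Option 4.

Option 4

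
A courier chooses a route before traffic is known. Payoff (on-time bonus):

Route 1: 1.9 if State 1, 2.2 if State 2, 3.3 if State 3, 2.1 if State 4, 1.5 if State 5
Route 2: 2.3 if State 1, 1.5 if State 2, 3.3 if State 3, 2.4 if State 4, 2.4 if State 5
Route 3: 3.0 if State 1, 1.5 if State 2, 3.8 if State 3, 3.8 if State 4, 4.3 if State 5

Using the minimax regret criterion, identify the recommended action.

Column bests: State 1=3.0, State 2=2.2, State 3=3.8, State 4=3.8, State 5=4.3.
Route 1 regrets: 1.1, 0.0, 0.5, 1.7, 2.8 → max 2.8
Route 2 regrets: 0.7, 0.7, 0.5, 1.4, 1.9 → max 1.9
Route 3 regrets: 0.0, 0.7, 0.0, 0.0, 0.0 → max 0.7
Smallest max regret = 0.7 → Route 3.

Route 3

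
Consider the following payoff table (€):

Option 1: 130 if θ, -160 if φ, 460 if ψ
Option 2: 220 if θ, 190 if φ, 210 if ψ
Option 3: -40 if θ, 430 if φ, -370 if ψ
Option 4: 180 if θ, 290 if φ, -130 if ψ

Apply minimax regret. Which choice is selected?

Option 2

Column bests: θ=220, φ=430, ψ=460.
Option 1 regrets: 90, 590, 0 → max 590
Option 2 regrets: 0, 240, 250 → max 250
Option 3 regrets: 260, 0, 830 → max 830
Option 4 regrets: 40, 140, 590 → max 590
Smallest max regret = 250 → Option 2.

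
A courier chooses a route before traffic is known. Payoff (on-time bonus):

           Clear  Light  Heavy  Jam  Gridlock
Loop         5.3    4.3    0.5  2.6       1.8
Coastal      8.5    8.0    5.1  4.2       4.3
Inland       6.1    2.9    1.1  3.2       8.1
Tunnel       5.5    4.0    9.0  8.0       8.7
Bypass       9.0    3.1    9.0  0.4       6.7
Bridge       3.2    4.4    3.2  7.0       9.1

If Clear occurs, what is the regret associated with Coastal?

0.5

Best payoff under Clear is 9.0.
Regret = 9.0 − 8.5 = 0.5.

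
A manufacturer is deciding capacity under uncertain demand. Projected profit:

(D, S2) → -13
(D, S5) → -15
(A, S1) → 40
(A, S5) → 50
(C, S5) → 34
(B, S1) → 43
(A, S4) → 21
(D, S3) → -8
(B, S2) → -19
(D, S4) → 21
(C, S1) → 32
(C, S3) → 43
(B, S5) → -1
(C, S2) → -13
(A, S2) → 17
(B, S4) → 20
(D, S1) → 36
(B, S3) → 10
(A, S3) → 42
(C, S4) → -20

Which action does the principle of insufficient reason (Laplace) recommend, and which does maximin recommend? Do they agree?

laplace → A; maximin → A (agree)

Row averages: A=34, B=10.6, C=15.2, D=4.2
Highest average = 34 → A.
Row minima: A=17, B=-19, C=-20, D=-15
Best worst-case = 17 → A.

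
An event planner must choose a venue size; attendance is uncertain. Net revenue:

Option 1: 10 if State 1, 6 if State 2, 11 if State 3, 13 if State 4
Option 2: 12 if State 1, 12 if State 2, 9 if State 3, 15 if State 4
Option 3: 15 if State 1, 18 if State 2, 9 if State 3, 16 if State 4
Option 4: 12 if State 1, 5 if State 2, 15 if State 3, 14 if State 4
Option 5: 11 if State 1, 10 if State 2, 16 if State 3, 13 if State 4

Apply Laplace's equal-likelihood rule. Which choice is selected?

Option 3

Row averages: Option 1=10, Option 2=12, Option 3=14.5, Option 4=11.5, Option 5=12.5
Highest average = 14.5 → Option 3.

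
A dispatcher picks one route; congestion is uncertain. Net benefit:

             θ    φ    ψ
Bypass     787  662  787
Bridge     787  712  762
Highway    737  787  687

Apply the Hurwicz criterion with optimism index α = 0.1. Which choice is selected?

Bypass: 0.1·787 + 0.9·662 = 674.5
Bridge: 0.1·787 + 0.9·712 = 719.5
Highway: 0.1·787 + 0.9·687 = 697
Highest Hurwicz score = 719.5 → Bridge.

Bridge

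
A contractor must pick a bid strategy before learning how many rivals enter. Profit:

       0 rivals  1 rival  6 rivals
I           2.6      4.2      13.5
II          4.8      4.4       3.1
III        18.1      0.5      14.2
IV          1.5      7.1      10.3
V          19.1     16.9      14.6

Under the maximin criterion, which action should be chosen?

V

Row minima: I=2.6, II=3.1, III=0.5, IV=1.5, V=14.6
Best worst-case = 14.6 → V.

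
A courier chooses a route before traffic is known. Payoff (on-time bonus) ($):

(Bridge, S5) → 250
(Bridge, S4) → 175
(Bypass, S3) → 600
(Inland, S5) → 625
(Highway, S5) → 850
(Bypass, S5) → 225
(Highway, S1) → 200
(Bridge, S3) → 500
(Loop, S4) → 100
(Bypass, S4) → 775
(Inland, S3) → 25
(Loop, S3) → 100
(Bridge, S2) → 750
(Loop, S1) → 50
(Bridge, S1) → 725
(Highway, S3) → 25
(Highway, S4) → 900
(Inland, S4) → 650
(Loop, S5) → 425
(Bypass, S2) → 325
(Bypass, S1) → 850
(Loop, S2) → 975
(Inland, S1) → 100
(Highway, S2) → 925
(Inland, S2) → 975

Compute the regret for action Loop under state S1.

800

Best payoff under S1 is 850.
Regret = 850 − 50 = 800.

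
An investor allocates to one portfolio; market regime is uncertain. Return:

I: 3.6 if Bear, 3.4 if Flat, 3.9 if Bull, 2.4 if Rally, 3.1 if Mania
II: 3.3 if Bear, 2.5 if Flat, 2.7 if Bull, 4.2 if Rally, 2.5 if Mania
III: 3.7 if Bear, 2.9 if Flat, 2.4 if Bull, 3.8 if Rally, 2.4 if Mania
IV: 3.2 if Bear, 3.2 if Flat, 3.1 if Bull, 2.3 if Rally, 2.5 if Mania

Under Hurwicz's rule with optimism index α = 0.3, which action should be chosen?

II

I: 0.3·3.9 + 0.7·2.4 = 2.85
II: 0.3·4.2 + 0.7·2.5 = 3.01
III: 0.3·3.8 + 0.7·2.4 = 2.82
IV: 0.3·3.2 + 0.7·2.3 = 2.57
Highest Hurwicz score = 3.01 → II.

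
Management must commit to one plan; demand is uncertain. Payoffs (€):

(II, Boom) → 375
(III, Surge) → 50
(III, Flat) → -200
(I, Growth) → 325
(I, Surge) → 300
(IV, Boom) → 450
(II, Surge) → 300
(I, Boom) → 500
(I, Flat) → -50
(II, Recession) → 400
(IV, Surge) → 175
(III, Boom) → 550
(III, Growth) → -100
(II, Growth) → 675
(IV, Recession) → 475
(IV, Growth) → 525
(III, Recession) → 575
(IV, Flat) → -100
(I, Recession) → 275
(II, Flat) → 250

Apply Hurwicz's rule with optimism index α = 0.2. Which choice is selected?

I: 0.2·500 + 0.8·(-50) = 60
II: 0.2·675 + 0.8·250 = 335
III: 0.2·575 + 0.8·(-200) = -45
IV: 0.2·525 + 0.8·(-100) = 25
Highest Hurwicz score = 335 → II.

II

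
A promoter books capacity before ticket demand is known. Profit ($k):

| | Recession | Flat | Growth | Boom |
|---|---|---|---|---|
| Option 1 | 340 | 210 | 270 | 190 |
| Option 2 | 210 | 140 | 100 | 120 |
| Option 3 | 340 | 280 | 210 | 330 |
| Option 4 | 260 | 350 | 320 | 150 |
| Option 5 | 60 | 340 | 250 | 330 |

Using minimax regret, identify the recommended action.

Column bests: Recession=340, Flat=350, Growth=320, Boom=330.
Option 1 regrets: 0, 140, 50, 140 → max 140
Option 2 regrets: 130, 210, 220, 210 → max 220
Option 3 regrets: 0, 70, 110, 0 → max 110
Option 4 regrets: 80, 0, 0, 180 → max 180
Option 5 regrets: 280, 10, 70, 0 → max 280
Smallest max regret = 110 → Option 3.

Option 3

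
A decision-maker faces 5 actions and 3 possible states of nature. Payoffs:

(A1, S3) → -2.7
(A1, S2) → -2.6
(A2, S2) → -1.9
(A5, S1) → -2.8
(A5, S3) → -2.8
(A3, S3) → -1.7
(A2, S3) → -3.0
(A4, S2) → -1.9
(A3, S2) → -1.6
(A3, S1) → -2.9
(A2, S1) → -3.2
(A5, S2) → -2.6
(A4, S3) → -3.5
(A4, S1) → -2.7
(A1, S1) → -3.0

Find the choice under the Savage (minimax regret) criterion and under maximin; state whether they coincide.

minimax regret → A3; maximin → A5 (disagree)

Column bests: S1=-2.7, S2=-1.6, S3=-1.7.
A1 regrets: 0.3, 1.0, 1.0 → max 1.0
A2 regrets: 0.5, 0.3, 1.3 → max 1.3
A3 regrets: 0.2, 0.0, 0.0 → max 0.2
A4 regrets: 0.0, 0.3, 1.8 → max 1.8
A5 regrets: 0.1, 1.0, 1.1 → max 1.1
Smallest max regret = 0.2 → A3.
Row minima: A1=-3.0, A2=-3.2, A3=-2.9, A4=-3.5, A5=-2.8
Best worst-case = -2.8 → A5.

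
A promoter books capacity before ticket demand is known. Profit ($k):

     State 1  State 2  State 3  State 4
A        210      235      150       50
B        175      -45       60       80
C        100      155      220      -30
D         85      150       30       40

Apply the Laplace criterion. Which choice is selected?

Row averages: A=161.25, B=67.5, C=111.25, D=76.25
Highest average = 161.25 → A.

A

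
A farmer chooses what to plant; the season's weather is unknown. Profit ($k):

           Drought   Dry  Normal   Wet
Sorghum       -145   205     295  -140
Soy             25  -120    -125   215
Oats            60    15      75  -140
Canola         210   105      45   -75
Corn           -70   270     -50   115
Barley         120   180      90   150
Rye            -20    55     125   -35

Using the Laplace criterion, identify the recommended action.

Barley

Row averages: Sorghum=53.75, Soy=-1.25, Oats=2.5, Canola=71.25, Corn=66.25, Barley=135, Rye=31.25
Highest average = 135 → Barley.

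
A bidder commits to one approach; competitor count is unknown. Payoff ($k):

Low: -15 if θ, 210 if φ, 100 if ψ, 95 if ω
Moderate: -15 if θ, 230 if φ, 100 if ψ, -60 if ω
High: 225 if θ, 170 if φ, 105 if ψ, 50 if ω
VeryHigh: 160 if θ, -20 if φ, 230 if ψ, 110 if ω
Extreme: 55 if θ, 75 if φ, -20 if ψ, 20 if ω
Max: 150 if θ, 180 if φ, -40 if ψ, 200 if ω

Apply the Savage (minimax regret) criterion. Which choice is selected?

High

Column bests: θ=225, φ=230, ψ=230, ω=200.
Low regrets: 240, 20, 130, 105 → max 240
Moderate regrets: 240, 0, 130, 260 → max 260
High regrets: 0, 60, 125, 150 → max 150
VeryHigh regrets: 65, 250, 0, 90 → max 250
Extreme regrets: 170, 155, 250, 180 → max 250
Max regrets: 75, 50, 270, 0 → max 270
Smallest max regret = 150 → High.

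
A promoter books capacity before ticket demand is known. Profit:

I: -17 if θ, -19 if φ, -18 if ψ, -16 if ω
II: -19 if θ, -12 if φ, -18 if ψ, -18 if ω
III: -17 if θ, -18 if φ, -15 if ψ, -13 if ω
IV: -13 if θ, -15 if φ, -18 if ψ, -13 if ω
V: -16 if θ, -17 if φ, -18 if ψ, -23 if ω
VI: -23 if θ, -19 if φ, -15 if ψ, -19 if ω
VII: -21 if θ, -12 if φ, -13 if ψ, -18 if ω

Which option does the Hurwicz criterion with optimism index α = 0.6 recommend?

I: 0.6·(-16) + 0.4·(-19) = -17.2
II: 0.6·(-12) + 0.4·(-19) = -14.8
III: 0.6·(-13) + 0.4·(-18) = -15
IV: 0.6·(-13) + 0.4·(-18) = -15
V: 0.6·(-16) + 0.4·(-23) = -18.8
VI: 0.6·(-15) + 0.4·(-23) = -18.2
VII: 0.6·(-12) + 0.4·(-21) = -15.6
Highest Hurwicz score = -14.8 → II.

II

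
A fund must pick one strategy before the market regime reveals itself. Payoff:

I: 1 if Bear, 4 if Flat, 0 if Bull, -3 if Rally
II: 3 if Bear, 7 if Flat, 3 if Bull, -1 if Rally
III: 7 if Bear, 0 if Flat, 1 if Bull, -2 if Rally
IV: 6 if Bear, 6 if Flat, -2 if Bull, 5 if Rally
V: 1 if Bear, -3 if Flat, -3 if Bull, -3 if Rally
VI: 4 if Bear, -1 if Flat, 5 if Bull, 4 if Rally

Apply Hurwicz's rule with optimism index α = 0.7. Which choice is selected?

II

I: 0.7·4 + 0.3·(-3) = 1.9
II: 0.7·7 + 0.3·(-1) = 4.6
III: 0.7·7 + 0.3·(-2) = 4.3
IV: 0.7·6 + 0.3·(-2) = 3.6
V: 0.7·1 + 0.3·(-3) = -0.2
VI: 0.7·5 + 0.3·(-1) = 3.2
Highest Hurwicz score = 4.6 → II.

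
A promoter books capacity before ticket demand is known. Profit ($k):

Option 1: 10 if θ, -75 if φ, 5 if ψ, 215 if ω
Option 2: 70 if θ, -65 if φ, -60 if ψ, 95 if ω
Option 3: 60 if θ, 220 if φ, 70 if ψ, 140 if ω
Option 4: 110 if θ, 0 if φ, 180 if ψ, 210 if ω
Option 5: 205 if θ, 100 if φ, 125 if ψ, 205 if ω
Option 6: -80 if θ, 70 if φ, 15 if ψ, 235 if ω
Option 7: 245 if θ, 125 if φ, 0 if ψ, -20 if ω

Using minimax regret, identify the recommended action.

Column bests: θ=245, φ=220, ψ=180, ω=235.
Option 1 regrets: 235, 295, 175, 20 → max 295
Option 2 regrets: 175, 285, 240, 140 → max 285
Option 3 regrets: 185, 0, 110, 95 → max 185
Option 4 regrets: 135, 220, 0, 25 → max 220
Option 5 regrets: 40, 120, 55, 30 → max 120
Option 6 regrets: 325, 150, 165, 0 → max 325
Option 7 regrets: 0, 95, 180, 255 → max 255
Smallest max regret = 120 → Option 5.

Option 5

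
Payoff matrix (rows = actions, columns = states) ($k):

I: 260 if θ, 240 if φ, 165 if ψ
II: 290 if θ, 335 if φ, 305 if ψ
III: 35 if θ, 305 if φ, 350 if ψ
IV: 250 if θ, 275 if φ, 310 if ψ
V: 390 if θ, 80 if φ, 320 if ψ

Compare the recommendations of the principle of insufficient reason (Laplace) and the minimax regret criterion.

Row averages: I=665/3, II=310, III=230, IV=835/3, V=790/3
Highest average = 310 → II.
Column bests: θ=390, φ=335, ψ=350.
I regrets: 130, 95, 185 → max 185
II regrets: 100, 0, 45 → max 100
III regrets: 355, 30, 0 → max 355
IV regrets: 140, 60, 40 → max 140
V regrets: 0, 255, 30 → max 255
Smallest max regret = 100 → II.

laplace → II; minimax regret → II (agree)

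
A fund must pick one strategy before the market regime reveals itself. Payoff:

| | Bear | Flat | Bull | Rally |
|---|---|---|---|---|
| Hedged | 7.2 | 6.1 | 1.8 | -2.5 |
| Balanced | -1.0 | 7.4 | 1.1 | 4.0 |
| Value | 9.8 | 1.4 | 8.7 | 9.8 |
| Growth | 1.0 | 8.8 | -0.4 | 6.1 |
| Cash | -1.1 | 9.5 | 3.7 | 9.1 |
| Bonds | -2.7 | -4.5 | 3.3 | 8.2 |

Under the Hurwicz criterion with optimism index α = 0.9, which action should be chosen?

Hedged: 0.9·7.2 + 0.1·(-2.5) = 6.23
Balanced: 0.9·7.4 + 0.1·(-1.0) = 6.56
Value: 0.9·9.8 + 0.1·1.4 = 8.96
Growth: 0.9·8.8 + 0.1·(-0.4) = 7.88
Cash: 0.9·9.5 + 0.1·(-1.1) = 8.44
Bonds: 0.9·8.2 + 0.1·(-4.5) = 6.93
Highest Hurwicz score = 8.96 → Value.

Value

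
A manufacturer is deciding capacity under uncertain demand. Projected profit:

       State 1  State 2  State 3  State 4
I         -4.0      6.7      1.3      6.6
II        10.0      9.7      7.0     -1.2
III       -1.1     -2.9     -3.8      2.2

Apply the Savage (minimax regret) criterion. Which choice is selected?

II

Column bests: State 1=10.0, State 2=9.7, State 3=7.0, State 4=6.6.
I regrets: 14.0, 3.0, 5.7, 0.0 → max 14.0
II regrets: 0.0, 0.0, 0.0, 7.8 → max 7.8
III regrets: 11.1, 12.6, 10.8, 4.4 → max 12.6
Smallest max regret = 7.8 → II.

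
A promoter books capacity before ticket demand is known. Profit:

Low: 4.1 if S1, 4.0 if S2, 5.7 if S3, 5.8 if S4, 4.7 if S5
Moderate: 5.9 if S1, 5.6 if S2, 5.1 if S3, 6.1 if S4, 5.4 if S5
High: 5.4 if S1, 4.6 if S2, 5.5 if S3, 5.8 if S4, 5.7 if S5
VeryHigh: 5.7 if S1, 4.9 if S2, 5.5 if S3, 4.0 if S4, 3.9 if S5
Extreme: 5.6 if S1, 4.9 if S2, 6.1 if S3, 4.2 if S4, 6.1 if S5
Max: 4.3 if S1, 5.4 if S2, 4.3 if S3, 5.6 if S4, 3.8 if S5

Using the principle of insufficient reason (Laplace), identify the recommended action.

Moderate

Row averages: Low=4.86, Moderate=5.62, High=5.4, VeryHigh=4.8, Extreme=5.38, Max=4.68
Highest average = 5.62 → Moderate.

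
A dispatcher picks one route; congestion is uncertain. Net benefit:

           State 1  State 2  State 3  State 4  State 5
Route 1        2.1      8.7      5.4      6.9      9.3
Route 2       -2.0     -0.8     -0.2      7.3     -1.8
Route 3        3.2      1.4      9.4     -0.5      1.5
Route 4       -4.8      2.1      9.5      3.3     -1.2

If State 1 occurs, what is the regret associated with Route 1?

1.1

Best payoff under State 1 is 3.2.
Regret = 3.2 − 2.1 = 1.1.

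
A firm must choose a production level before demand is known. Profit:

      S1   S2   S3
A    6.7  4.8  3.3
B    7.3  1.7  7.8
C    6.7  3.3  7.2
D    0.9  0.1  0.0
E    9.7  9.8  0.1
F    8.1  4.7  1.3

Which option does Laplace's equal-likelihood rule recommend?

E

Row averages: A=74/15, B=5.6, C=86/15, D=1/3, E=98/15, F=4.7
Highest average = 98/15 → E.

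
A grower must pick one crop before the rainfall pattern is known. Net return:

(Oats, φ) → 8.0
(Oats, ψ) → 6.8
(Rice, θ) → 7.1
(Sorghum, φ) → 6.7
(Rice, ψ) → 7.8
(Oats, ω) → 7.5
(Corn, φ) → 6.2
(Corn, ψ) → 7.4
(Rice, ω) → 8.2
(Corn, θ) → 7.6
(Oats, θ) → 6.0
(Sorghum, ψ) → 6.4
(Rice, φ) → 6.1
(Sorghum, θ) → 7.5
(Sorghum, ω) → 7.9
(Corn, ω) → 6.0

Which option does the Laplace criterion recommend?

Rice

Row averages: Corn=6.8, Oats=7.075, Rice=7.3, Sorghum=7.125
Highest average = 7.3 → Rice.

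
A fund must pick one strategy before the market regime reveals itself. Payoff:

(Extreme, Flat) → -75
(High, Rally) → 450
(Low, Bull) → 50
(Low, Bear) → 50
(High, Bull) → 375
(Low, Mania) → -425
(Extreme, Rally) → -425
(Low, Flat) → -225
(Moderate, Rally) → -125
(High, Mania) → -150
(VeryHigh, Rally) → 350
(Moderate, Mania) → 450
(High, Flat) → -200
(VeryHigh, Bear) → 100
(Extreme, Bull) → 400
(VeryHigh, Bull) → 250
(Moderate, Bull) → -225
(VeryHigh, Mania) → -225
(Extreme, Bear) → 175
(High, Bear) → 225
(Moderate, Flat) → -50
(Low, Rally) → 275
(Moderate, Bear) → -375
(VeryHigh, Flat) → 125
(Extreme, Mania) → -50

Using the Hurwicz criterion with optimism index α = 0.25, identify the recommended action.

High

Low: 0.25·275 + 0.75·(-425) = -250
Moderate: 0.25·450 + 0.75·(-375) = -168.75
High: 0.25·450 + 0.75·(-200) = -37.5
VeryHigh: 0.25·350 + 0.75·(-225) = -81.25
Extreme: 0.25·400 + 0.75·(-425) = -218.75
Highest Hurwicz score = -37.5 → High.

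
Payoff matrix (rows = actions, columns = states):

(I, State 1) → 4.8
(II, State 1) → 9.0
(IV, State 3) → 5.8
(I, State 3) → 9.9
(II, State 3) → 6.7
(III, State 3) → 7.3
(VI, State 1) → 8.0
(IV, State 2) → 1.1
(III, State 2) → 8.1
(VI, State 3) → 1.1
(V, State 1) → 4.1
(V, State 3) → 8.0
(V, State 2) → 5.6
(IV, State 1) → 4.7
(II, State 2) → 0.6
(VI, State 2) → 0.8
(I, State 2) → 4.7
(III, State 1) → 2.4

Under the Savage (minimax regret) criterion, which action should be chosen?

Column bests: State 1=9.0, State 2=8.1, State 3=9.9.
I regrets: 4.2, 3.4, 0.0 → max 4.2
II regrets: 0.0, 7.5, 3.2 → max 7.5
III regrets: 6.6, 0.0, 2.6 → max 6.6
IV regrets: 4.3, 7.0, 4.1 → max 7.0
V regrets: 4.9, 2.5, 1.9 → max 4.9
VI regrets: 1.0, 7.3, 8.8 → max 8.8
Smallest max regret = 4.2 → I.

I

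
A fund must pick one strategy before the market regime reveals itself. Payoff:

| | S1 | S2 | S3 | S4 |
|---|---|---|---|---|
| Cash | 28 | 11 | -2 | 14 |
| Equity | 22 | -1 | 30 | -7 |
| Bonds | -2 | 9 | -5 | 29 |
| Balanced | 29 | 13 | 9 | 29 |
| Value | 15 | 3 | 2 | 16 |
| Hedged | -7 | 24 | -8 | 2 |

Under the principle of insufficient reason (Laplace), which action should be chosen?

Balanced

Row averages: Cash=12.75, Equity=11, Bonds=7.75, Balanced=20, Value=9, Hedged=2.75
Highest average = 20 → Balanced.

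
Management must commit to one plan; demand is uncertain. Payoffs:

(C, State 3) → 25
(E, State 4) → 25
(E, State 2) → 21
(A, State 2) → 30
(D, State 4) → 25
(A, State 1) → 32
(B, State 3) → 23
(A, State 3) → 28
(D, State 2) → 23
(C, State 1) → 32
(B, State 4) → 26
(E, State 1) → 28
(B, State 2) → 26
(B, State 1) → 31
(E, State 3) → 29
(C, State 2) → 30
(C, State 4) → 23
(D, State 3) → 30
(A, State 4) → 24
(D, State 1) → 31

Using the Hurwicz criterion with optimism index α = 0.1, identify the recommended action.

A: 0.1·32 + 0.9·24 = 24.8
B: 0.1·31 + 0.9·23 = 23.8
C: 0.1·32 + 0.9·23 = 23.9
D: 0.1·31 + 0.9·23 = 23.8
E: 0.1·29 + 0.9·21 = 21.8
Highest Hurwicz score = 24.8 → A.

A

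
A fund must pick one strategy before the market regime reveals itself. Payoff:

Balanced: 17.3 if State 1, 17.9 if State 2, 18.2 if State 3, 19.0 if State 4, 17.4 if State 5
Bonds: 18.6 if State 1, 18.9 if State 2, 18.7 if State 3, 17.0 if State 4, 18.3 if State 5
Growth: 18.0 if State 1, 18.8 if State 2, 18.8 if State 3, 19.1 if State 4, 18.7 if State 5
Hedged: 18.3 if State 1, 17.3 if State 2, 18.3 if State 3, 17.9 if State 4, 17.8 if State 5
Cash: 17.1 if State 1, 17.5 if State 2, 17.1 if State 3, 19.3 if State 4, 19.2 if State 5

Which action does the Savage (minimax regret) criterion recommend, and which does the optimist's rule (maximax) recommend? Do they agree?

Column bests: State 1=18.6, State 2=18.9, State 3=18.8, State 4=19.3, State 5=19.2.
Balanced regrets: 1.3, 1.0, 0.6, 0.3, 1.8 → max 1.8
Bonds regrets: 0.0, 0.0, 0.1, 2.3, 0.9 → max 2.3
Growth regrets: 0.6, 0.1, 0.0, 0.2, 0.5 → max 0.6
Hedged regrets: 0.3, 1.6, 0.5, 1.4, 1.4 → max 1.6
Cash regrets: 1.5, 1.4, 1.7, 0.0, 0.0 → max 1.7
Smallest max regret = 0.6 → Growth.
Row maxima: Balanced=19.0, Bonds=18.9, Growth=19.1, Hedged=18.3, Cash=19.3
Best best-case = 19.3 → Cash.

minimax regret → Growth; maximax → Cash (disagree)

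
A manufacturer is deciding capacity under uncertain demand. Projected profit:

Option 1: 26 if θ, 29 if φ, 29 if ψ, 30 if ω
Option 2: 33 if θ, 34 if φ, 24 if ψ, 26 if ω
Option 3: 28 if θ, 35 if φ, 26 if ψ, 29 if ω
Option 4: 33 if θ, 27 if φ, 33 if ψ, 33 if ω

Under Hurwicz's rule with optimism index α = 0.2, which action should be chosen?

Option 4

Option 1: 0.2·30 + 0.8·26 = 26.8
Option 2: 0.2·34 + 0.8·24 = 26
Option 3: 0.2·35 + 0.8·26 = 27.8
Option 4: 0.2·33 + 0.8·27 = 28.2
Highest Hurwicz score = 28.2 → Option 4.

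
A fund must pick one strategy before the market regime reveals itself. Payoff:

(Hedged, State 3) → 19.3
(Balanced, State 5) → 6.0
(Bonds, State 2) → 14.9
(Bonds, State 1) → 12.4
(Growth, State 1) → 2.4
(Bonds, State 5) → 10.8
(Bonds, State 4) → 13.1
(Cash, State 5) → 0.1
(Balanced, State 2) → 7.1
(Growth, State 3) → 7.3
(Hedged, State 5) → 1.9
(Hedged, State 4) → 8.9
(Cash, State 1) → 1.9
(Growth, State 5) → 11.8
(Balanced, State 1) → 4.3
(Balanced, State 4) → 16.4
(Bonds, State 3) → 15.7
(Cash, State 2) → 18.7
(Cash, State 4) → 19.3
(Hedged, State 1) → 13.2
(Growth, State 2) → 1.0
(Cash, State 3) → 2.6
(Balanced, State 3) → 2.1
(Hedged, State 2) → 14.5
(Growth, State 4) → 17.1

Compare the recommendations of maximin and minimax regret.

Row minima: Hedged=1.9, Balanced=2.1, Growth=1.0, Cash=0.1, Bonds=10.8
Best worst-case = 10.8 → Bonds.
Column bests: State 1=13.2, State 2=18.7, State 3=19.3, State 4=19.3, State 5=11.8.
Hedged regrets: 0.0, 4.2, 0.0, 10.4, 9.9 → max 10.4
Balanced regrets: 8.9, 11.6, 17.2, 2.9, 5.8 → max 17.2
Growth regrets: 10.8, 17.7, 12.0, 2.2, 0.0 → max 17.7
Cash regrets: 11.3, 0.0, 16.7, 0.0, 11.7 → max 16.7
Bonds regrets: 0.8, 3.8, 3.6, 6.2, 1.0 → max 6.2
Smallest max regret = 6.2 → Bonds.

maximin → Bonds; minimax regret → Bonds (agree)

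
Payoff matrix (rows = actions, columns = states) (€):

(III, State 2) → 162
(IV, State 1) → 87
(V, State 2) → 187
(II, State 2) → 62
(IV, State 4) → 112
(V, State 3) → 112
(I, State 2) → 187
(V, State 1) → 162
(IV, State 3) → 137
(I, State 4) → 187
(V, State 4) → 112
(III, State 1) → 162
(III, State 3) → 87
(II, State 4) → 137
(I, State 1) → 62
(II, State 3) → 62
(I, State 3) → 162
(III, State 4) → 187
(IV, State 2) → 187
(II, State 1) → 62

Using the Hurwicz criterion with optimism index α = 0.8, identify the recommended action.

I: 0.8·187 + 0.2·62 = 162
II: 0.8·137 + 0.2·62 = 122
III: 0.8·187 + 0.2·87 = 167
IV: 0.8·187 + 0.2·87 = 167
V: 0.8·187 + 0.2·112 = 172
Highest Hurwicz score = 172 → V.

V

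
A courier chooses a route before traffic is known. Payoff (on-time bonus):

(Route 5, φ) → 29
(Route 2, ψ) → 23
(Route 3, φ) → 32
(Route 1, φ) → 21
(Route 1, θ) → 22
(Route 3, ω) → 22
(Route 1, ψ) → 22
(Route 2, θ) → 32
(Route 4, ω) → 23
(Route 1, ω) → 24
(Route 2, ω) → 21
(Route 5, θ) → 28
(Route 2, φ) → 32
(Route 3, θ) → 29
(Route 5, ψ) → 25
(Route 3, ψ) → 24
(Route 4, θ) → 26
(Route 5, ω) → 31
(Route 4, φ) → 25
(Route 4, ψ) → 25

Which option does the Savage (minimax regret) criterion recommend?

Route 5

Column bests: θ=32, φ=32, ψ=25, ω=31.
Route 1 regrets: 10, 11, 3, 7 → max 11
Route 2 regrets: 0, 0, 2, 10 → max 10
Route 3 regrets: 3, 0, 1, 9 → max 9
Route 4 regrets: 6, 7, 0, 8 → max 8
Route 5 regrets: 4, 3, 0, 0 → max 4
Smallest max regret = 4 → Route 5.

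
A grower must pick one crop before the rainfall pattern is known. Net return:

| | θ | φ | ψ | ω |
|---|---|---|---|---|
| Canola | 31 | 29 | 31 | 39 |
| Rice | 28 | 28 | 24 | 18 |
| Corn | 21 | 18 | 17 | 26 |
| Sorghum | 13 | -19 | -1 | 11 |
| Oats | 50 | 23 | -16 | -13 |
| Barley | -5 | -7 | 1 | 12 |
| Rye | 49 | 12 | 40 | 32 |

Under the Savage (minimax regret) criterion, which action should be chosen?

Rye

Column bests: θ=50, φ=29, ψ=40, ω=39.
Canola regrets: 19, 0, 9, 0 → max 19
Rice regrets: 22, 1, 16, 21 → max 22
Corn regrets: 29, 11, 23, 13 → max 29
Sorghum regrets: 37, 48, 41, 28 → max 48
Oats regrets: 0, 6, 56, 52 → max 56
Barley regrets: 55, 36, 39, 27 → max 55
Rye regrets: 1, 17, 0, 7 → max 17
Smallest max regret = 17 → Rye.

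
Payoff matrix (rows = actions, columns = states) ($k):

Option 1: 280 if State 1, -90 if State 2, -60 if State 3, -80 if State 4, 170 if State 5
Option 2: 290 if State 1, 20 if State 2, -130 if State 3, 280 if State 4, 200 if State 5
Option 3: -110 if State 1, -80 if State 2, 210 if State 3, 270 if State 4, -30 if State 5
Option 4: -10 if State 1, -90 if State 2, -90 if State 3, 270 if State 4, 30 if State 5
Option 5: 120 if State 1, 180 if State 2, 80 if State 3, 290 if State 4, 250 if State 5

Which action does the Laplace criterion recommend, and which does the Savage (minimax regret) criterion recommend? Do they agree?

laplace → Option 5; minimax regret → Option 5 (agree)

Row averages: Option 1=44, Option 2=132, Option 3=52, Option 4=22, Option 5=184
Highest average = 184 → Option 5.
Column bests: State 1=290, State 2=180, State 3=210, State 4=290, State 5=250.
Option 1 regrets: 10, 270, 270, 370, 80 → max 370
Option 2 regrets: 0, 160, 340, 10, 50 → max 340
Option 3 regrets: 400, 260, 0, 20, 280 → max 400
Option 4 regrets: 300, 270, 300, 20, 220 → max 300
Option 5 regrets: 170, 0, 130, 0, 0 → max 170
Smallest max regret = 170 → Option 5.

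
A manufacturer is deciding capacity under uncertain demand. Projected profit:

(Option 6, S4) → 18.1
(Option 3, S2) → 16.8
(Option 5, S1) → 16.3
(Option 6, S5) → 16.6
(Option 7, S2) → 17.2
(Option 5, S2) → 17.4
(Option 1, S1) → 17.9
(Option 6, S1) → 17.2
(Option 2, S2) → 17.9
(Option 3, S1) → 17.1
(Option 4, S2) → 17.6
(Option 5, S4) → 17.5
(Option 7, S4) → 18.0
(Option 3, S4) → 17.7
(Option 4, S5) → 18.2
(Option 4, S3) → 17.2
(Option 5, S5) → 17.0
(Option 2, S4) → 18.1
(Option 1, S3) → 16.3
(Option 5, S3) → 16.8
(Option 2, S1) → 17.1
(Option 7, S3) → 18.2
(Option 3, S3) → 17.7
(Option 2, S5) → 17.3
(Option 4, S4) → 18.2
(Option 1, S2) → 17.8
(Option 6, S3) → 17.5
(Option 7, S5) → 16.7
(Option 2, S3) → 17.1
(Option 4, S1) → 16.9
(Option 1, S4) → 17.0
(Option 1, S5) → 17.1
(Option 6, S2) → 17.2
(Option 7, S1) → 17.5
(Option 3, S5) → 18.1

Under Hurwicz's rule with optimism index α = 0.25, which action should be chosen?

Option 1: 0.25·17.9 + 0.75·16.3 = 16.7
Option 2: 0.25·18.1 + 0.75·17.1 = 17.35
Option 3: 0.25·18.1 + 0.75·16.8 = 17.125
Option 4: 0.25·18.2 + 0.75·16.9 = 17.225
Option 5: 0.25·17.5 + 0.75·16.3 = 16.6
Option 6: 0.25·18.1 + 0.75·16.6 = 16.975
Option 7: 0.25·18.2 + 0.75·16.7 = 17.075
Highest Hurwicz score = 17.35 → Option 2.

Option 2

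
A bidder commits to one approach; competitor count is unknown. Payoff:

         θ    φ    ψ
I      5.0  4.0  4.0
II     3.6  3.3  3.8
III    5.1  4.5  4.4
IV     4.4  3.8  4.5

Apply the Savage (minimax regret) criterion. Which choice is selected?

III

Column bests: θ=5.1, φ=4.5, ψ=4.5.
I regrets: 0.1, 0.5, 0.5 → max 0.5
II regrets: 1.5, 1.2, 0.7 → max 1.5
III regrets: 0.0, 0.0, 0.1 → max 0.1
IV regrets: 0.7, 0.7, 0.0 → max 0.7
Smallest max regret = 0.1 → III.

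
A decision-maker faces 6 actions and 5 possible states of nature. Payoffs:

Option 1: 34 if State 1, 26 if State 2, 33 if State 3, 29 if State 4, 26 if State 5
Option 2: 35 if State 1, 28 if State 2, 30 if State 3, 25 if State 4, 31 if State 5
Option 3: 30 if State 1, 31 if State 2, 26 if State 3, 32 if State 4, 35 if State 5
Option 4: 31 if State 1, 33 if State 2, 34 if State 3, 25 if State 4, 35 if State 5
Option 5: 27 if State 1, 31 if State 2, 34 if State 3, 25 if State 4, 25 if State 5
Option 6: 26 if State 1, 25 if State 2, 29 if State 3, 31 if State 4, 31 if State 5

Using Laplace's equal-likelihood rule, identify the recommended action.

Option 4

Row averages: Option 1=29.6, Option 2=29.8, Option 3=30.8, Option 4=31.6, Option 5=28.4, Option 6=28.4
Highest average = 31.6 → Option 4.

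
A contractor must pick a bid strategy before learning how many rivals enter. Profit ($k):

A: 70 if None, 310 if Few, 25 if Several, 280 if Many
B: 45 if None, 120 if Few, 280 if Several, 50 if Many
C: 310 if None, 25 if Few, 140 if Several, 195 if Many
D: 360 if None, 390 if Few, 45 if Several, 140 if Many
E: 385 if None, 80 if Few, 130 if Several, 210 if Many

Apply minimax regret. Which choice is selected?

D

Column bests: None=385, Few=390, Several=280, Many=280.
A regrets: 315, 80, 255, 0 → max 315
B regrets: 340, 270, 0, 230 → max 340
C regrets: 75, 365, 140, 85 → max 365
D regrets: 25, 0, 235, 140 → max 235
E regrets: 0, 310, 150, 70 → max 310
Smallest max regret = 235 → D.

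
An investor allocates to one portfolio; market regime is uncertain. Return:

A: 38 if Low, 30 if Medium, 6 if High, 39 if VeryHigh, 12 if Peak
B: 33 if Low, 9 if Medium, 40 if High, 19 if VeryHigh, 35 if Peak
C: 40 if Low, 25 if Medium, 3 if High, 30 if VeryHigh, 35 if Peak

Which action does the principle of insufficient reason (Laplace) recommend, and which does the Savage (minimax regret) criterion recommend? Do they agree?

Row averages: A=25, B=27.2, C=26.6
Highest average = 27.2 → B.
Column bests: Low=40, Medium=30, High=40, VeryHigh=39, Peak=35.
A regrets: 2, 0, 34, 0, 23 → max 34
B regrets: 7, 21, 0, 20, 0 → max 21
C regrets: 0, 5, 37, 9, 0 → max 37
Smallest max regret = 21 → B.

laplace → B; minimax regret → B (agree)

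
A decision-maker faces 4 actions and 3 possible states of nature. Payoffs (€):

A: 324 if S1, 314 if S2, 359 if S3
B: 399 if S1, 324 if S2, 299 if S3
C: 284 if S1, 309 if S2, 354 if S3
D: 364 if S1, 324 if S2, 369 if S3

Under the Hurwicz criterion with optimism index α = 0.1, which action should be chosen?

D

A: 0.1·359 + 0.9·314 = 318.5
B: 0.1·399 + 0.9·299 = 309
C: 0.1·354 + 0.9·284 = 291
D: 0.1·369 + 0.9·324 = 328.5
Highest Hurwicz score = 328.5 → D.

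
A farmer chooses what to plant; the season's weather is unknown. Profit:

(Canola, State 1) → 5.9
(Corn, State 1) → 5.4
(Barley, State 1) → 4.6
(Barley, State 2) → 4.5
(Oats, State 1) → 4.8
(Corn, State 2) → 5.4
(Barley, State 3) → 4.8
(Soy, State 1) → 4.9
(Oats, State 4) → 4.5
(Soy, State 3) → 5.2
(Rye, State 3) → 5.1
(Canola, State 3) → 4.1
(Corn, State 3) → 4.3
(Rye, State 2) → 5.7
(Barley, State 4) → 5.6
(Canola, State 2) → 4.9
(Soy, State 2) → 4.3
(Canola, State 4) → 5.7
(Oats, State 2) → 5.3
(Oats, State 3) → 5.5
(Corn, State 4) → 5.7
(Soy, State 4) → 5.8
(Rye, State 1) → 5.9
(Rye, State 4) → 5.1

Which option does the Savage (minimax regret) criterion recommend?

Column bests: State 1=5.9, State 2=5.7, State 3=5.5, State 4=5.8.
Canola regrets: 0.0, 0.8, 1.4, 0.1 → max 1.4
Barley regrets: 1.3, 1.2, 0.7, 0.2 → max 1.3
Soy regrets: 1.0, 1.4, 0.3, 0.0 → max 1.4
Rye regrets: 0.0, 0.0, 0.4, 0.7 → max 0.7
Oats regrets: 1.1, 0.4, 0.0, 1.3 → max 1.3
Corn regrets: 0.5, 0.3, 1.2, 0.1 → max 1.2
Smallest max regret = 0.7 → Rye.

Rye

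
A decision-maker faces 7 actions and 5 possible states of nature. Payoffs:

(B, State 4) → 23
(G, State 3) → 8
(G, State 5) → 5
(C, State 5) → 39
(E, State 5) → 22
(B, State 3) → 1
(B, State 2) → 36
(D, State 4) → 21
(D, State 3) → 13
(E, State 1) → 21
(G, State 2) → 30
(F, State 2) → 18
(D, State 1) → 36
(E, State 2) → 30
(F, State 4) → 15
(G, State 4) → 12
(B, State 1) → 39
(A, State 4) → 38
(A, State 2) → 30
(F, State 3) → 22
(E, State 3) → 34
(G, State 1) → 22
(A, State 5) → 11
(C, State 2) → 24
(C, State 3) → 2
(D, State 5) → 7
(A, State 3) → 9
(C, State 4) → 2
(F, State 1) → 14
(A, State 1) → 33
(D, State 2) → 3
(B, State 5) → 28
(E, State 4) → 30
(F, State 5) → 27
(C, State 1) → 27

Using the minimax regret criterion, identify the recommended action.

E

Column bests: State 1=39, State 2=36, State 3=34, State 4=38, State 5=39.
A regrets: 6, 6, 25, 0, 28 → max 28
B regrets: 0, 0, 33, 15, 11 → max 33
C regrets: 12, 12, 32, 36, 0 → max 36
D regrets: 3, 33, 21, 17, 32 → max 33
E regrets: 18, 6, 0, 8, 17 → max 18
F regrets: 25, 18, 12, 23, 12 → max 25
G regrets: 17, 6, 26, 26, 34 → max 34
Smallest max regret = 18 → E.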